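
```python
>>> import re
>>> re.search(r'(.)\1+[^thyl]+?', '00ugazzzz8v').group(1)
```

After group 1 captures some text, `\1` only succeeds where that same text appears again.
Unlike `match`, `search` isn't anchored — it looks for the pattern anywhere in the string.
The match spans [0:3] → '00u'.
Captured: group 1 = '0'.

'0'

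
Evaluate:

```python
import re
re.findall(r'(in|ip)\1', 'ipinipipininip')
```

['ip', 'in']

`\1` is not a pattern — it's the concrete string captured by group 1, re-applied verbatim.
Walking the string: at [4:8] match 'ipip', group 1 = 'ip'; at [8:12] match 'inin', group 1 = 'in'.
Because there's exactly one group, `findall` drops the full match and keeps group 1 from each hit.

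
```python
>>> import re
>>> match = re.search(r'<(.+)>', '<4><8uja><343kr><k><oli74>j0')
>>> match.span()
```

(0, 26)

The match spans [0:26] → '<4><8uja><343kr><k><oli74>'.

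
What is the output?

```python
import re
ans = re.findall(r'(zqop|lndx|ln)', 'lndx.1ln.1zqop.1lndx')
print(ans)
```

['lndx', 'ln', 'zqop', 'lndx']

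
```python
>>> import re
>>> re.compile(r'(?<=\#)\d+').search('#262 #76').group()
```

'262'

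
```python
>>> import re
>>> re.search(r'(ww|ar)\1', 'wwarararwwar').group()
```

'arar'

The backreference `\1` re-matches whatever the first group consumed, character for character.
`re.search` tries every starting position until one works.
The match spans [2:6] → 'arar'.
Captured: group 1 = 'ar'.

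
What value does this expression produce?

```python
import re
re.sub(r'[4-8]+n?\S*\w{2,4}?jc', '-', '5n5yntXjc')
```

'-'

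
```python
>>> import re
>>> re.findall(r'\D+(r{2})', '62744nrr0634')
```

The pattern matches one or more of a non-digit; then exactly 2 of a literal 'r' (captured).
With a single group, `findall` returns only what that group captured — 1 item.

['rr']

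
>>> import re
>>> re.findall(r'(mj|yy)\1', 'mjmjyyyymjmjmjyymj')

['mj', 'yy', 'mj']

A backreference is literal: `\1` must see the identical characters the first group matched.
One capturing group, so `findall` returns just the captured substring from each match — 3 in all.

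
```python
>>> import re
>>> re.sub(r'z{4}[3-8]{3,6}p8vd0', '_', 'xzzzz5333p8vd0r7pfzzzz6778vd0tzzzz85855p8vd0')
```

'x_r7pfzzzz6778vd0t_'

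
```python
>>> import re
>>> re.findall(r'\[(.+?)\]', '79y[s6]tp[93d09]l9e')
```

['s6', '93d09']

A non-greedy quantifier consumes as few characters as it can — just enough that the remainder of the pattern still matches from where it stops; whatever follows it matches normally.
Matches: at [3:7] match '[s6]', group 1 = 's6'; at [9:16] match '[93d09]', group 1 = '93d09'.
With a single group, `findall` returns only what that group captured — 2 items.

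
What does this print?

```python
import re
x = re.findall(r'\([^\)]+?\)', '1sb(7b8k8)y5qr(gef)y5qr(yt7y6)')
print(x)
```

['(7b8k8)', '(gef)', '(yt7y6)']

Matches: at [3:10] → '(7b8k8)'; at [14:19] → '(gef)'; at [23:30] → '(yt7y6)'.
With no groups in the pattern, `findall` gives back each whole match — 3 here.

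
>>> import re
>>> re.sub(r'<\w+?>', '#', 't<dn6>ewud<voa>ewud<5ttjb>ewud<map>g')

't#ewud#ewud#ewud#g'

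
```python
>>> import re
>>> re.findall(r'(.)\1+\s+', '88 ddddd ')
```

['8', 'd']

After group 1 captures some text, `\1` only succeeds where that same text appears again.
With a single group, `findall` returns only what that group captured — 2 items.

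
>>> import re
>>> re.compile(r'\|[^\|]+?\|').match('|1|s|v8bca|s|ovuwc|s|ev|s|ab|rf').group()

`match` is anchored at position 0; if the pattern doesn't fit there, it returns None.
The match spans [0:3] → '|1|'.

'|1|'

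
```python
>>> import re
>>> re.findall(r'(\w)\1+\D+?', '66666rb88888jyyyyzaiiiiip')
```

['6', '8', 'y', 'i']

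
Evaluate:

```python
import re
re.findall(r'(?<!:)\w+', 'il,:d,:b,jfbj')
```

['il', 'jfbj']

`(?!…)`/`(?<!…)` only lets a position through if the neighbouring text does NOT match; no characters are consumed.
Scanning left to right: at [0:2] → 'il'; at [9:13] → 'jfbj'.
Since nothing is captured, `findall` lists the 2 matched substrings directly.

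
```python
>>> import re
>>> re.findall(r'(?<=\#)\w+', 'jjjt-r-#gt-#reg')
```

The positive lookaround only admits positions where the adjacent text matches; those characters stay outside the span.
Since nothing is captured, `findall` lists the 2 matched substrings directly.

['gt', 'reg']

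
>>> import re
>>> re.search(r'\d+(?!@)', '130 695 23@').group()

'130'

A negative assertion filters positions out without eating any characters.
`re.search` tries every starting position until one works.
The match spans [0:3] → '130'.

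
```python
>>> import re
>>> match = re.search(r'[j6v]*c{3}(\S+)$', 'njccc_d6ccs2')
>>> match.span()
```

The pattern matches zero or more of one of [j6v], then exactly 3 of a literal 'c'; then one or more of a non-whitespace character (captured); then anchored at the end.
Unlike `match`, `search` isn't anchored — it looks for the pattern anywhere in the string.
The match spans [1:12] → 'jccc_d6ccs2'.
Captured: group 1 = '_d6ccs2'.

(1, 12)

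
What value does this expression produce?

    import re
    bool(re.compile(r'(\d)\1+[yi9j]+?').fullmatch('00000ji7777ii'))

False

The backreference `\1` re-matches whatever the first group consumed, character for character.
`re.fullmatch` requires the pattern to consume the entire string.
Here the string isn't matched end-to-end, so the call returns None, and `bool(None)` is False.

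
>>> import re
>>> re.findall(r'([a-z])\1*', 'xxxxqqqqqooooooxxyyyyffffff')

['x', 'q', 'o', 'x', 'y', 'f']

The backreference `\1` re-matches whatever the first group consumed, character for character.
Matches: at [0:4] match 'xxxx', group 1 = 'x'; at [4:9] match 'qqqqq', group 1 = 'q'; at [9:15] match 'oooooo', group 1 = 'o'; at [15:17] match 'xx', group 1 = 'x'; at [17:21] match 'yyyy', group 1 = 'y'; ….
`findall` collects group 1 from each match (6 total).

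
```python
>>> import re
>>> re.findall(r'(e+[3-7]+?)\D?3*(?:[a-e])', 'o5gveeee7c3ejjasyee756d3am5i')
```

['eeee7', 'ee756']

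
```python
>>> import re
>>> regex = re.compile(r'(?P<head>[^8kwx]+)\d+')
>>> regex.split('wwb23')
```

Pattern: one or more of any character except [8kwx] (captured as 'head'); then one or more of a digit.
Matches to split on: at [2:5] → 'b23'.
The group in the pattern means `split` returns the separators' captures alongside the pieces.

['ww', 'b2', '']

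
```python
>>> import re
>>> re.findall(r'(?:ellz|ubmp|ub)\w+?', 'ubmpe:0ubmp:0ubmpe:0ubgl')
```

['ubmpe', 'ubm', 'ubmpe', 'ubg']

Branches in `(...|...)` are attempted left-to-right; the first branch that allows the whole pattern to succeed is taken.
Scanning left to right: at [0:5] → 'ubmpe'; at [7:10] → 'ubm'; at [13:18] → 'ubmpe'; at [20:23] → 'ubg'.
`findall` yields the raw match text (4 of them) because the pattern has no groups.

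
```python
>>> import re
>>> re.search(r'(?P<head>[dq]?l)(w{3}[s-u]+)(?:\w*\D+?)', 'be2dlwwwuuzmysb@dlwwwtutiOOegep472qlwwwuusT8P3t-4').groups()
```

('dl', 'wwwuu')

The match spans [3:16] → 'dlwwwuuzmysb@'.
Captured: group 1 = 'dl', group 2 = 'wwwuu'.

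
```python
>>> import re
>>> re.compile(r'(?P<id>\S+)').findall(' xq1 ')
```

['xq1']

The pattern matches one or more of a non-whitespace character (captured as 'id').
Walking the string: at [1:4] match 'xq1', group 1 = 'xq1'.
Because there's exactly one group, `findall` drops the full match and keeps group 1 from the one hit.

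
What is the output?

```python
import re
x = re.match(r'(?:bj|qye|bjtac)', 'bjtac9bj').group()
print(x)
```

`re.match` only tries the pattern at the start of the string.
The match spans [0:2] → 'bj'.

bj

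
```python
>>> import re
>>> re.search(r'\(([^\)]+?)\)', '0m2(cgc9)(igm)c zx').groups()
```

`re.search` tries every starting position until one works.
The match spans [3:9] → '(cgc9)'.
Captured: group 1 = 'cgc9'.

('cgc9',)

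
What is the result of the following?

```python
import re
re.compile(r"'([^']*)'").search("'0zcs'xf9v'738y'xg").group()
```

`search` walks the string left to right and returns the first match it finds.
The match spans [0:6] → "'0zcs'".
Captured: group 1 = '0zcs'.

"'0zcs'"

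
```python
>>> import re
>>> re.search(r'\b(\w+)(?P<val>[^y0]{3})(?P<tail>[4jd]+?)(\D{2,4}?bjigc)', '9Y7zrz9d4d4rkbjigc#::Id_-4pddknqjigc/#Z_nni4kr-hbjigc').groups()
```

The pattern matches a word boundary (`\b`, zero-width); then one or more of a word character (captured); then exactly 3 of any character except [y0] (captured as 'val'); then one or more of one of [4jd] (lazy) (captured as 'tail'); then 2 to 4 of a non-digit (lazy), then the literal 'bj', then the literal 'igc' (captured).
`re.search` scans for the first position where the pattern succeeds.
The match spans [0:18] → '9Y7zrz9d4d4rkbjigc'.
Captured: group 1 = '9Y7zrz9', group 2 = 'd4d', group 3 = '4', group 4 = 'rkbjigc'.

('9Y7zrz9', 'd4d', '4', 'rkbjigc')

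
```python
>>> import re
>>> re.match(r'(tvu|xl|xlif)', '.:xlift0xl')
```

None

`re.match` only tries the pattern at the start of the string.
Here the pattern fails at index 0, so the call returns None.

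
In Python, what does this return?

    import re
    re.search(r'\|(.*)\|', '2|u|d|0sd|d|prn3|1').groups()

Unlike `match`, `search` isn't anchored — it looks for the pattern anywhere in the string.
The match spans [1:17] → '|u|d|0sd|d|prn3|'.
Captured: group 1 = 'u|d|0sd|d|prn3'.

('u|d|0sd|d|prn3',)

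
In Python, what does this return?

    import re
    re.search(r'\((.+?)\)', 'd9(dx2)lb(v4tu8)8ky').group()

The match spans [2:7] → '(dx2)'.

'(dx2)'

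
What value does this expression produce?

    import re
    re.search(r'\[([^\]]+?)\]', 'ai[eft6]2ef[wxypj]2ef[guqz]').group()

The match spans [2:8] → '[eft6]'.

'[eft6]'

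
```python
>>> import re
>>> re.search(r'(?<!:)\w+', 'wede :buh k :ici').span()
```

The negative lookahead/lookbehind blocks any match where the forbidden context is present.
`search` walks the string left to right and returns the first match it finds.
The match spans [0:4] → 'wede'.

(0, 4)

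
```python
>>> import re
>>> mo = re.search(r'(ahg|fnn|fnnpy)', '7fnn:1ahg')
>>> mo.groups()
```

('fnn',)

`re.search` tries every starting position until one works.
The match spans [1:4] → 'fnn'.
Captured: group 1 = 'fnn'.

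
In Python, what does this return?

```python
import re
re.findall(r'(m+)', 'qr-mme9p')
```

['mm']

`findall` collects group 1 from the one match (1 total).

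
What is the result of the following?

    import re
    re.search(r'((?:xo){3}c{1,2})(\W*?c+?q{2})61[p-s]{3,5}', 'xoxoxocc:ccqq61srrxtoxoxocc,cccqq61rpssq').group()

This matches the literal 'xo' repeated 3 times, then 1 to 2 of the literal 'c' (captured); then zero or more of a non-word character (lazy), then one or more of the literal 'c' (lazy), then exactly 2 of a literal 'q' (captured); then the literal '61', then 3 to 5 of a character in [p-s].
`re.search` tries every starting position until one works.
The match spans [0:18] → 'xoxoxocc:ccqq61srr'.
Captured: group 1 = 'xoxoxocc', group 2 = ':ccqq'.

'xoxoxocc:ccqq61srr'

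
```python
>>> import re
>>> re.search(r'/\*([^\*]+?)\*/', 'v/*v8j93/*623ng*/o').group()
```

'/*623ng*/'

The match spans [8:17] → '/*623ng*/'.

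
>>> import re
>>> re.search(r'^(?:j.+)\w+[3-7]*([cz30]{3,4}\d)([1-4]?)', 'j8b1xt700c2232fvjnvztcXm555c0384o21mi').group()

The match spans [0:32] → 'j8b1xt700c2232fvjnvztcXm555c0384'.

'j8b1xt700c2232fvjnvztcXm555c0384'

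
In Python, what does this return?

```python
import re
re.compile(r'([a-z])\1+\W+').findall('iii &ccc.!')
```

`\1` is not a pattern — it's the concrete string captured by group 1, re-applied verbatim.
Walking the string: at [0:5] match 'iii &', group 1 = 'i'; at [5:10] match 'ccc.!', group 1 = 'c'.
With a single group, `findall` returns only what that group captured — 2 items.

['i', 'c']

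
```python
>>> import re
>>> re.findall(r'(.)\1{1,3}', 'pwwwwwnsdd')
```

['w', 'd']

After group 1 captures some text, `\1` only succeeds where that same text appears again.
Walking the string: at [1:5] match 'wwww', group 1 = 'w'; at [8:10] match 'dd', group 1 = 'd'.
With a single group, `findall` returns only what that group captured — 2 items.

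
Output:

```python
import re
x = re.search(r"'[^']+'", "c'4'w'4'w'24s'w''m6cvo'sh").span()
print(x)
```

(1, 4)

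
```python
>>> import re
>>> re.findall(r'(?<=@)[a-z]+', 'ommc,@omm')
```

The positive lookaround only admits positions where the adjacent text matches; those characters stay outside the span.
No capturing groups, so `findall` returns the 1 full match string.

['omm']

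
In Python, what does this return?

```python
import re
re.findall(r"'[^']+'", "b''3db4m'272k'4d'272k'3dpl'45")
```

Walking the string: at [2:9] → "'3db4m'"; at [13:17] → "'4d'"; at [21:27] → "'3dpl'".
`findall` yields the raw match text (3 of them) because the pattern has no groups.

["'3db4m'", "'4d'", "'3dpl'"]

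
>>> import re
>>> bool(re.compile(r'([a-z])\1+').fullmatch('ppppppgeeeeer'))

For `fullmatch`, every character of the input must be accounted for by the pattern.
Here the pattern can't cover the whole string, so the call returns None, and `bool(None)` is False.

False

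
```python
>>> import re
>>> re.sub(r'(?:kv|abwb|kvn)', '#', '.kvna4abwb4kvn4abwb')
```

'.#na4#4#n4#'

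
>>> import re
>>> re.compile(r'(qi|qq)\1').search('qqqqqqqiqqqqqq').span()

(0, 4)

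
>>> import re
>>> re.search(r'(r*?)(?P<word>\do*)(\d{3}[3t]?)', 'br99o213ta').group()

This matches zero or more of a literal 'r' (lazy) (captured); then a digit, then zero or more of the literal 'o' (captured as 'word'); then exactly 3 of a digit, then optionally one of [3t] (captured).
`re.search` tries every starting position until one works.
The match spans [3:9] → '9o213t'.
Captured: group 1 = '', group 2 = '9o', group 3 = '213t'.

'9o213t'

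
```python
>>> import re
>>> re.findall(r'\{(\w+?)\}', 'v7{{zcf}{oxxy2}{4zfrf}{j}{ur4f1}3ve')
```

Matches: at [3:8] match '{zcf}', group 1 = 'zcf'; at [8:15] match '{oxxy2}', group 1 = 'oxxy2'; at [15:22] match '{4zfrf}', group 1 = '4zfrf'; at [22:25] match '{j}', group 1 = 'j'; at [25:32] match '{ur4f1}', group 1 = 'ur4f1'.
One capturing group, so `findall` returns just the captured substring from each match — 5 in all.

['zcf', 'oxxy2', '4zfrf', 'j', 'ur4f1']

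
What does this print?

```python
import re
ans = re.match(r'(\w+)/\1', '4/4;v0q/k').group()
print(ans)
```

The backreference `\1` re-matches whatever the first group consumed, character for character.
`re.match` won't scan ahead — the pattern has to work from the very first character.
The match spans [0:3] → '4/4'.
Captured: group 1 = '4'.

4/4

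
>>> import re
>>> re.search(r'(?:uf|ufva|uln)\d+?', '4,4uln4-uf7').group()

'uln4'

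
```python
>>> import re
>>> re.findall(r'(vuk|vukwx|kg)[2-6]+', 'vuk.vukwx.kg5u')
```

Walking the string: at [10:13] match 'kg5', group 1 = 'kg'.
`findall` collects group 1 from the one match (1 total).

['kg']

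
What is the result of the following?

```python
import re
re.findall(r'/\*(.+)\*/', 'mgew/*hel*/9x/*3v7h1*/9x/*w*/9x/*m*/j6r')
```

['hel*/9x/*3v7h1*/9x/*w*/9x/*m']

Matches: at [4:36] match '/*hel*/9x/*3v7h1*/9x/*w*/9x/*m*/', group 1 = 'hel*/9x/*3v7h1*/9x/*w*/9x/*m'.
Because there's exactly one group, `findall` drops the full match and keeps group 1 from the one hit.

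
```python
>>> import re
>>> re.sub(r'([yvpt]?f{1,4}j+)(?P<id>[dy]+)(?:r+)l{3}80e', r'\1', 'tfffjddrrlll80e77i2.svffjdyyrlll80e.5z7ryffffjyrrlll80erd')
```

'tfffj77i2.svffj.5z7ryffffjrd'

Pattern: optionally one of [yvpt], then 1 to 4 of a literal 'f', then one or more of a literal 'j' (captured); then one or more of one of [dy] (captured as 'id'); then one or more of a literal 'r' (non-capturing group); then exactly 3 of the literal 'l', then the literal '80e'.
Matches: at [0:15] → 'tfffjddrrlll80e'; at [21:35] → 'vffjdyyrlll80e'; at [40:55] → 'yffffjyrrlll80e'.
The replacement refers to a captured group, so each match is rewritten using its own captured text.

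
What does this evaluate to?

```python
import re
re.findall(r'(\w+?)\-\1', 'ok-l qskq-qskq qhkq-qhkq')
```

['qskq', 'qhkq']

The backreference `\1` re-matches whatever the first group consumed, character for character.
One capturing group, so `findall` returns just the captured substring from each match — 2 in all.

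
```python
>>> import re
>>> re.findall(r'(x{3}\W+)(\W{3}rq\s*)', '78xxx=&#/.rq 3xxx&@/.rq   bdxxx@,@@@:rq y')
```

`findall` packs the 2 group values into a tuple for every match.

[('xxx=&', '#/.rq '), ('xxx&', '@/.rq   '), ('xxx@,@', '@@:rq ')]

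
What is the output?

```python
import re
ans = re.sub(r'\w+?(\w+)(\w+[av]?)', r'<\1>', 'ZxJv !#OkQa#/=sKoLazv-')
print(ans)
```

<xJ> !#<kQ>#/=<KoLaz>-

This matches one or more of a word character (lazy); then one or more of a word character (captured); then one or more of a word character, then optionally one of [av] (captured).
The `?` after the quantifier makes it lazy — it takes as little as possible before letting the rest of the pattern try.
Matches: at [0:4] → 'ZxJv'; at [7:11] → 'OkQa'; at [14:21] → 'sKoLazv'.
Each match is replaced using the text its own group 1 captured.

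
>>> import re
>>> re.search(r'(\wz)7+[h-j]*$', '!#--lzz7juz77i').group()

The pattern matches a word character, then a literal 'z' (captured); then one or more of the literal '7', then zero or more of a character in [h-j]; then anchored at the end.
`re.search` scans for the first position where the pattern succeeds.
The match spans [9:14] → 'uz77i'.
Captured: group 1 = 'uz'.

'uz77i'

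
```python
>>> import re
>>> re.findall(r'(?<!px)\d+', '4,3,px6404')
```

['4', '3', '404']

The negative lookaround is zero-width — it rules out positions where the adjacent text would match, without consuming anything.
Scanning left to right: at [0:1] → '4'; at [2:3] → '3'; at [7:10] → '404'.
Since nothing is captured, `findall` lists the 3 matched substrings directly.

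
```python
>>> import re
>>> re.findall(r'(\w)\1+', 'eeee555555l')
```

['e', '5']

The backreference `\1` re-matches whatever the first group consumed, character for character.
Matches: at [0:4] match 'eeee', group 1 = 'e'; at [4:10] match '555555', group 1 = '5'.
Because there's exactly one group, `findall` drops the full match and keeps group 1 from each hit.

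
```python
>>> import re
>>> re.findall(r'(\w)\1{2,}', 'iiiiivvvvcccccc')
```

`\1` is not a pattern — it's the concrete string captured by group 1, re-applied verbatim.
Scanning left to right: at [0:5] match 'iiiii', group 1 = 'i'; at [5:9] match 'vvvv', group 1 = 'v'; at [9:15] match 'cccccc', group 1 = 'c'.
Because there's exactly one group, `findall` drops the full match and keeps group 1 from each hit.

['i', 'v', 'c']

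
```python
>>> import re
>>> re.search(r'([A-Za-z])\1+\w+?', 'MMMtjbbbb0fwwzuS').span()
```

`\1` is not a pattern — it's the concrete string captured by group 1, re-applied verbatim.
The match spans [0:4] → 'MMMt'.

(0, 4)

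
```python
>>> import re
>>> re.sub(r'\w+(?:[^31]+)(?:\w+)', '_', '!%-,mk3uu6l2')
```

'!%-,_'

Pattern: one or more of a word character; then one or more of any character except [31] (non-capturing group); then one or more of a word character (non-capturing group).
Matches: at [4:12] → 'mk3uu6l2'.
Every occurrence is swapped for '_'.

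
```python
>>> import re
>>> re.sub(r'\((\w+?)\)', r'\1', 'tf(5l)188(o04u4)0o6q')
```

`\1` in the replacement pulls in group 1's text for each match.

'tf5l188o04u40o6q'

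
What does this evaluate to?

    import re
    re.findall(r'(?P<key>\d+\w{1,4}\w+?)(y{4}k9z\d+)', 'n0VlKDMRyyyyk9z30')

[('0VlKDMR', 'yyyyk9z30')]

This matches one or more of a digit, then 1 to 4 of a word character, then one or more of a word character (lazy) (captured as 'key'); then exactly 4 of a literal 'y', then the literal 'k9z', then one or more of a digit (captured).
Walking the string: at [1:17] match '0VlKDMRyyyyk9z30', groups = ('0VlKDMR', 'yyyyk9z30').
2 groups means the one result is a tuple of 2 captured strings — 1 here.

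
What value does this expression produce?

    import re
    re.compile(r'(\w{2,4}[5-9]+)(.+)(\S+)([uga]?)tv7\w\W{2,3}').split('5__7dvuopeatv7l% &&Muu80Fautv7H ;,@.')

The pattern matches 2 to 4 of a word character, then one or more of a character in [5-9] (captured); then one or more of any character (captured); then one or more of a non-whitespace character (captured); then optionally one of [uga] (captured); then the literal 'tv7', then a word character, then 2 to 3 of a non-word character.
`re.split` interleaves the captured-group text with the surrounding fragments.

['', '5__7', 'dvuopeatv7l% &&Muu80Fa', 'u', '', '@.']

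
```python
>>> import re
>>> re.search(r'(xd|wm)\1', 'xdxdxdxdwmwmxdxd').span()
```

`\1` is not a pattern — it's the concrete string captured by group 1, re-applied verbatim.
The match spans [0:4] → 'xdxd'.

(0, 4)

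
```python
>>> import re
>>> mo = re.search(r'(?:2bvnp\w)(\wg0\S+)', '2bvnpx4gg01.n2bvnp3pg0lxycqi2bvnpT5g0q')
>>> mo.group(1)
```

'pg0lxycqi2bvnpT5g0q'

The match spans [13:38] → '2bvnp3pg0lxycqi2bvnpT5g0q'.
Captured: group 1 = 'pg0lxycqi2bvnpT5g0q'.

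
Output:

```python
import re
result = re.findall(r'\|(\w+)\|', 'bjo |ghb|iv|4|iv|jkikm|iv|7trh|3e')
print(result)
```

One capturing group, so `findall` returns just the captured substring from each match — 4 in all.

['ghb', '4', 'jkikm', '7trh']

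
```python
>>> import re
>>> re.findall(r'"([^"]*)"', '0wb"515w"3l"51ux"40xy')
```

Because there's exactly one group, `findall` drops the full match and keeps group 1 from each hit.

['515w', '51ux']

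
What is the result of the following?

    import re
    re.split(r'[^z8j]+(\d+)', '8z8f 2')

['8z8', '2', '']

This matches one or more of any character except [z8j]; then one or more of a digit (captured).
Matches to split on: at [3:6] → 'f 2'.
Because the pattern has a capturing group, `split` also inserts each captured text between the pieces.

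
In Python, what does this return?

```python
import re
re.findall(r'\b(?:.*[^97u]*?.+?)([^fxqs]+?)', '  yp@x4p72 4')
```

['4']

The pattern matches a word boundary (`\b`, zero-width); then zero or more of any character, then zero or more of any character except [97u] (lazy), then one or more of any character (lazy) (non-capturing group); then one or more of any character except [fxqs] (lazy) (captured).
Scanning left to right: at [2:12] match 'yp@x4p72 4', group 1 = '4'.
`findall` collects group 1 from the one match (1 total).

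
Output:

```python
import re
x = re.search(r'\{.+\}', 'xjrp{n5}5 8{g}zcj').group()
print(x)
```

{n5}5 8{g}

`re.search` tries every starting position until one works.
The match spans [4:14] → '{n5}5 8{g}'.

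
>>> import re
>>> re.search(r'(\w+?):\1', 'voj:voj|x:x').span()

(0, 7)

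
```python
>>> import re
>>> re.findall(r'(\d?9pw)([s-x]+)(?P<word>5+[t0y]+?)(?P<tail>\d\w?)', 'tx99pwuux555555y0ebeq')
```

Pattern: optionally a digit, then the literal '9pw' (captured); then one or more of a character in [s-x] (captured); then one or more of the literal '5', then one or more of one of [t0y] (lazy) (captured as 'word'); then a digit, then optionally a word character (captured as 'tail').
4 groups means the one result is a tuple of 4 captured strings — 1 here.

[('99pw', 'uux', '555555y', '0e')]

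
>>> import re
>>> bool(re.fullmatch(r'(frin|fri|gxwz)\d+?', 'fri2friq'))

`re.fullmatch` requires the pattern to consume the entire string.
Here the string isn't matched end-to-end, so the call returns None, and `bool(None)` is False.

False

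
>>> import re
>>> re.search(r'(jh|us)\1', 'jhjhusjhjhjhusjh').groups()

('jh',)

After group 1 captures some text, `\1` only succeeds where that same text appears again.
`re.search` scans for the first position where the pattern succeeds.
The match spans [0:4] → 'jhjh'.
Captured: group 1 = 'jh'.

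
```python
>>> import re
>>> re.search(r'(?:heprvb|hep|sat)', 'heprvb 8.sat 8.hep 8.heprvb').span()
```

(0, 6)

The regex engine tests alternatives in the order written; an earlier branch that matches wins even if a later one would match more.
The match spans [0:6] → 'heprvb'.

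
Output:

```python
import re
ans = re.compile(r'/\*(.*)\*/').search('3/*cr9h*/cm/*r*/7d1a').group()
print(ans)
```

/*cr9h*/cm/*r*/

The match spans [1:16] → '/*cr9h*/cm/*r*/'.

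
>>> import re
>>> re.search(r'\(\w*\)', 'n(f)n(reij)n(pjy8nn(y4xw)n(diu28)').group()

'(f)'

The match spans [1:4] → '(f)'.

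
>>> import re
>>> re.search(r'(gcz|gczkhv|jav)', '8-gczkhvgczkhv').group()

'gcz'

Alternation isn't longest-match — the leftmost alternative that fits at this position is chosen.
The match spans [2:5] → 'gcz'.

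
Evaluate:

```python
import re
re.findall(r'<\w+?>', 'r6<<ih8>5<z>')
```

Walking the string: at [3:8] → '<ih8>'; at [9:12] → '<z>'.
No capturing groups, so `findall` returns the 2 full match strings.

['<ih8>', '<z>']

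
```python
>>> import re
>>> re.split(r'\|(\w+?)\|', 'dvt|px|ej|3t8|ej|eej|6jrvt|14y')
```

['dvt', 'px', 'ej', '3t8', 'ej', 'eej', '6jrvt|14y']

The group in the pattern means `split` returns the separators' captures alongside the pieces.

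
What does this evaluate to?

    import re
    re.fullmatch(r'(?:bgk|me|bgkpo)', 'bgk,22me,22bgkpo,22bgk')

For `fullmatch`, every character of the input must be accounted for by the pattern.
Here there's no way to consume every character, so the call returns None.

None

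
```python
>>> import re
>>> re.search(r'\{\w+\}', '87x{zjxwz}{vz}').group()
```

'{zjxwz}'

Unlike `match`, `search` isn't anchored — it looks for the pattern anywhere in the string.
The match spans [3:10] → '{zjxwz}'.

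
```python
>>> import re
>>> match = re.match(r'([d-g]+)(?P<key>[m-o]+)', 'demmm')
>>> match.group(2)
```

The match spans [0:5] → 'demmm'.
Captured: group 1 = 'de', group 2 = 'mmm'.

'mmm'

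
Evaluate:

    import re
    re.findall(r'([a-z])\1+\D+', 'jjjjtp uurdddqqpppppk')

After group 1 captures some text, `\1` only succeeds where that same text appears again.
Because there's exactly one group, `findall` drops the full match and keeps group 1 from the one hit.

['j']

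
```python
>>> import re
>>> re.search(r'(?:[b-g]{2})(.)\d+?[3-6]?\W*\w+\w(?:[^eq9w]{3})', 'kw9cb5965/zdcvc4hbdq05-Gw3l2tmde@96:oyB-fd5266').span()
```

Pattern: exactly 2 of a character in [b-g] (non-capturing group); then any character (captured); then one or more of a digit (lazy), then optionally a character in [3-6]; then zero or more of a non-word character, then one or more of a word character, then a word character; then exactly 3 of any character except [eq9w] (non-capturing group).
With the lazy modifier that quantifier settles for the fewest repetitions that let the rest of the pattern succeed (the atoms after it are unaffected and can still be greedy).
`re.search` tries every starting position until one works.
The match spans [3:12] → 'cb5965/zd'.
Captured: group 1 = '5'.

(3, 12)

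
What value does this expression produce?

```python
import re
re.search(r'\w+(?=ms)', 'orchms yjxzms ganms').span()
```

(0, 4)

The `(?=…)`/`(?<=…)` assertion just peeks at neighbouring text; it doesn't advance the match position.
The match spans [0:4] → 'orch'.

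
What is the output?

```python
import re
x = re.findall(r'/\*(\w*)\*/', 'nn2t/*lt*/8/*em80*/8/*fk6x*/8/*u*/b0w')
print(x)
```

Matches: at [4:10] match '/*lt*/', group 1 = 'lt'; at [11:19] match '/*em80*/', group 1 = 'em80'; at [20:28] match '/*fk6x*/', group 1 = 'fk6x'; at [29:34] match '/*u*/', group 1 = 'u'.
With a single group, `findall` returns only what that group captured — 4 items.

['lt', 'em80', 'fk6x', 'u']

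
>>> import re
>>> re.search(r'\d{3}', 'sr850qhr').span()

(2, 5)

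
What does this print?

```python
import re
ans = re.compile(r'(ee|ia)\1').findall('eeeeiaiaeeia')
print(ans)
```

['ee', 'ia']

`\1` has to match the exact text group 1 already captured.
`findall` collects group 1 from each match (2 total).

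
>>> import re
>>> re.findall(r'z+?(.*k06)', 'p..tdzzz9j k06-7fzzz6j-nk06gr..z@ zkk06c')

['zz9j k06-7fzzz6j-nk06gr..z@ zkk06']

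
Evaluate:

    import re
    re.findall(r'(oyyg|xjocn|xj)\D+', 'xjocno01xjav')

['xjocn', 'xj']

Branches in `(...|...)` are attempted left-to-right; the first branch that allows the whole pattern to succeed is taken.
Matches: at [0:6] match 'xjocno', group 1 = 'xjocn'; at [8:12] match 'xjav', group 1 = 'xj'.
One capturing group, so `findall` returns just the captured substring from each match — 2 in all.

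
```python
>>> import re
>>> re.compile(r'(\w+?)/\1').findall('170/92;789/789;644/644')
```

['789', '644']

`\1` is not a pattern — it's the concrete string captured by group 1, re-applied verbatim.
Because there's exactly one group, `findall` drops the full match and keeps group 1 from each hit.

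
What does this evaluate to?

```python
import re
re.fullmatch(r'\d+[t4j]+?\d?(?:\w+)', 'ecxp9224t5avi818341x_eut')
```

For `fullmatch`, every character of the input must be accounted for by the pattern.
Here the string isn't matched end-to-end, so the call returns None.

None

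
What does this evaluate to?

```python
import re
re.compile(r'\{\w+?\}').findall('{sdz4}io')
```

Since nothing is captured, `findall` lists the 1 matched substring directly.

['{sdz4}']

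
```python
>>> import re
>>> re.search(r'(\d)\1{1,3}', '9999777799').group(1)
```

'9'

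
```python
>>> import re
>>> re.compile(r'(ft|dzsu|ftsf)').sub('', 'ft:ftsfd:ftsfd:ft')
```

':sfd:sfd:'

The regex engine tests alternatives in the order written; an earlier branch that matches wins even if a later one would match more.
Matches: at [0:2] → 'ft'; at [3:5] → 'ft'; at [9:11] → 'ft'; at [15:17] → 'ft'.
`sub` substitutes '' at each match site.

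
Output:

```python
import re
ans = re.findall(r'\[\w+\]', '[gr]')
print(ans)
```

['[gr]']

Since nothing is captured, `findall` lists the 1 matched substring directly.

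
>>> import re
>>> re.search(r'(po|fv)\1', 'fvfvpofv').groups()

The match spans [0:4] → 'fvfv'.
Captured: group 1 = 'fv'.

('fv',)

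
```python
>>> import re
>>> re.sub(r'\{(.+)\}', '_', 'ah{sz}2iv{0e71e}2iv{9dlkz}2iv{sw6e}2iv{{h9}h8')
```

Matches: at [2:43] → '{sz}2iv{0e71e}2iv{9dlkz}2iv{sw6e}2iv{{h9}'.
Every occurrence is swapped for '_'.

'ah_h8'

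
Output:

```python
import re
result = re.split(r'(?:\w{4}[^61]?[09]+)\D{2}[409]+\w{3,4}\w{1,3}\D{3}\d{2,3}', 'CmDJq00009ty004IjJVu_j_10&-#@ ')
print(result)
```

This matches exactly 4 of a word character, then optionally any character except [61], then one or more of one of [09] (non-capturing group); then exactly 2 of a non-digit, then one or more of one of [409], then 3 to 4 of a word character; then 1 to 3 of a word character, then exactly 3 of a non-digit, then 2 to 3 of a digit.
Matches to split on: at [0:25] → 'CmDJq00009ty004IjJVu_j_10'.
Each match becomes a cut point; 2 segments remain.

['', '&-#@ ']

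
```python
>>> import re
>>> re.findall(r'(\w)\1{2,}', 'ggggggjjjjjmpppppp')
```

['g', 'j', 'p']

After group 1 captures some text, `\1` only succeeds where that same text appears again.
With a single group, `findall` returns only what that group captured — 3 items.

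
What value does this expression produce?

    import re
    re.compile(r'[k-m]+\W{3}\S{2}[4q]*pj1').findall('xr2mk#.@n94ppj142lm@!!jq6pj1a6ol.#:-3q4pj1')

Pattern: one or more of a character in [k-m]; then exactly 3 of a non-word character; then exactly 2 of a non-whitespace character, then zero or more of one of [4q], then the literal 'pj1'.
Scanning left to right: at [31:42] → 'l.#:-3q4pj1'.
Since nothing is captured, `findall` lists the 1 matched substring directly.

['l.#:-3q4pj1']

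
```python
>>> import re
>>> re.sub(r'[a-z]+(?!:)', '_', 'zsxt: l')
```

'_t: _'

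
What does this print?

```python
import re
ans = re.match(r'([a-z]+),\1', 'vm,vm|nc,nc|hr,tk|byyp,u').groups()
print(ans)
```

('vm',)

A backreference is literal: `\1` must see the identical characters the first group matched.
With `match`, the pattern is implicitly anchored at the beginning.
The match spans [0:5] → 'vm,vm'.
Captured: group 1 = 'vm'.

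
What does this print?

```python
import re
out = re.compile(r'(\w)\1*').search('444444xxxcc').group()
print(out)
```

444444

A backreference is literal: `\1` must see the identical characters the first group matched.
Unlike `match`, `search` isn't anchored — it looks for the pattern anywhere in the string.
The match spans [0:6] → '444444'.
Captured: group 1 = '4'.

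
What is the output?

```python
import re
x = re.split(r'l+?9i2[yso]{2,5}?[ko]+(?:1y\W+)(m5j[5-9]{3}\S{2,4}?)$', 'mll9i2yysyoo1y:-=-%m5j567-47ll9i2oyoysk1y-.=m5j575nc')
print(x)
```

Because the pattern has a capturing group, `split` also inserts each captured text between the pieces.

['mll9i2yysyoo1y:-=-%m5j567-47', 'm5j575nc', '']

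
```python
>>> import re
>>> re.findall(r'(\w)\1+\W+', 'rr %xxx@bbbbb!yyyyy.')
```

['r', 'x', 'b', 'y']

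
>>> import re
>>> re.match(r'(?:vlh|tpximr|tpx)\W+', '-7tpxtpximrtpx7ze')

None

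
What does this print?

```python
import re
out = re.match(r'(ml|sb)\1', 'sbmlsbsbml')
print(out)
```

None

After group 1 captures some text, `\1` only succeeds where that same text appears again.
`match` is anchored at position 0; if the pattern doesn't fit there, it returns None.
Here the string doesn't start with a match, so the call returns None.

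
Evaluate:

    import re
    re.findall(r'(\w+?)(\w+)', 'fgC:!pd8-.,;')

[('f', 'gC'), ('p', 'd8')]

Pattern: one or more of a word character (lazy) (captured); then one or more of a word character (captured).
`findall` packs the 2 group values into a tuple for every match.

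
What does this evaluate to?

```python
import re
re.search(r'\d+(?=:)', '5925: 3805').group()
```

'5925'

The positive lookaround only admits positions where the adjacent text matches; those characters stay outside the span.
The match spans [0:4] → '5925'.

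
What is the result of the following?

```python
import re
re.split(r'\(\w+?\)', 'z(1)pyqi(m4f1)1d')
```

['z', 'pyqi', '1d']

Matches to split on: at [1:4] → '(1)'; at [8:14] → '(m4f1)'.
The string is cut at each match, leaving 3 pieces.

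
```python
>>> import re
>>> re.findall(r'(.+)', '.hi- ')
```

This matches one or more of any character (captured).
Scanning left to right: at [0:5] match '.hi- ', group 1 = '.hi- '.
`findall` collects group 1 from the one match (1 total).

['.hi- ']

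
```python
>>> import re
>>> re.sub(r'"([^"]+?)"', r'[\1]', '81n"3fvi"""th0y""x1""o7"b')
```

'81n[3fvi]"[th0y][x1][o7]b'

Matches: at [3:9] → '"3fvi"'; at [10:16] → '"th0y"'; at [16:20] → '"x1"'; at [20:24] → '"o7"'.
The replacement refers to a captured group, so each match is rewritten using its own captured text.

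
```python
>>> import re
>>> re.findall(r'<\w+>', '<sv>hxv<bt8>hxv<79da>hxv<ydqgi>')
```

['<sv>', '<bt8>', '<79da>', '<ydqgi>']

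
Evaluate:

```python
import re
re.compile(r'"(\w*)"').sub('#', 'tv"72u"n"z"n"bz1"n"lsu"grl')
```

'tv#n#n#n#grl'

Matches: at [2:7] → '"72u"'; at [8:11] → '"z"'; at [12:17] → '"bz1"'; at [18:23] → '"lsu"'.
Each match is replaced by '#'.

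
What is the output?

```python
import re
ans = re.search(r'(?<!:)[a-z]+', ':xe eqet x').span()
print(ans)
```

(2, 3)

The negative lookaround is zero-width — it rules out positions where the adjacent text would match, without consuming anything.
The match spans [2:3] → 'e'.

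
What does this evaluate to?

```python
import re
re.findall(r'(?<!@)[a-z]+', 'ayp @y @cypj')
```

Because the assertion is negative and zero-width, positions next to the forbidden text are skipped.
Since nothing is captured, `findall` lists the 2 matched substrings directly.

['ayp', 'ypj']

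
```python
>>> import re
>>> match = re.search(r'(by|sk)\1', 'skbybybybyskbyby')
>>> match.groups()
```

`\1` has to match the exact text group 1 already captured.
Unlike `match`, `search` isn't anchored — it looks for the pattern anywhere in the string.
The match spans [2:6] → 'byby'.
Captured: group 1 = 'by'.

('by',)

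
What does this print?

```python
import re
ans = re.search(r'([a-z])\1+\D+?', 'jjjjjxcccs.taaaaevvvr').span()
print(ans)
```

`\1` has to match the exact text group 1 already captured.
`search` walks the string left to right and returns the first match it finds.
The match spans [0:6] → 'jjjjjx'.
Captured: group 1 = 'j'.

(0, 6)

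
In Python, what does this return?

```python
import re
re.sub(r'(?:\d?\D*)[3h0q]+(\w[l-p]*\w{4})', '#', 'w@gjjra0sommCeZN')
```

Each match is replaced by '#'.

'#'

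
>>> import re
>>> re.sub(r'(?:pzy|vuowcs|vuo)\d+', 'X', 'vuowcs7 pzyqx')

Matches: at [0:7] → 'vuowcs7'.
Each match is replaced by 'X'.

'X pzyqx'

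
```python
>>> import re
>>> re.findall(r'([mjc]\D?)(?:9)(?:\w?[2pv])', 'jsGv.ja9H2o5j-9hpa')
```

The pattern matches one of [mjc], then optionally a non-digit (captured); then a literal '9' (non-capturing group); then optionally a word character, then one of [2pv] (non-capturing group).
Scanning left to right: at [5:10] match 'ja9H2', group 1 = 'ja'; at [12:17] match 'j-9hp', group 1 = 'j-'.
With a single group, `findall` returns only what that group captured — 2 items.

['ja', 'j-']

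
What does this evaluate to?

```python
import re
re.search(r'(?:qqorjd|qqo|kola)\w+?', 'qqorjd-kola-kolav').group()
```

'qqor'

The match spans [0:4] → 'qqor'.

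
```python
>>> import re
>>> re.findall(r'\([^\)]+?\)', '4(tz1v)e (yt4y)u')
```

Since nothing is captured, `findall` lists the 2 matched substrings directly.

['(tz1v)', '(yt4y)']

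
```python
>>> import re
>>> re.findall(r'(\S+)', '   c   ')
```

This matches one or more of a non-whitespace character (captured).
Scanning left to right: at [3:4] match 'c', group 1 = 'c'.
One capturing group, so `findall` returns just the captured substring from the one match — 1 in all.

['c']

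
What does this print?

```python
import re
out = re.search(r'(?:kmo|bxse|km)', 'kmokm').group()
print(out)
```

kmo

Branches in `(...|...)` are attempted left-to-right; the first branch that allows the whole pattern to succeed is taken.
`re.search` scans for the first position where the pattern succeeds.
The match spans [0:3] → 'kmo'.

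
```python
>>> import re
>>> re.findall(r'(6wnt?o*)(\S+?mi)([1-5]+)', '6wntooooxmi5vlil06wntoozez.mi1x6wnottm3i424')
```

[('6wntoooo', 'xmi', '5'), ('6wntoo', 'zez.mi', '1')]

This matches the literal '6wn', then optionally the literal 't', then zero or more of the literal 'o' (captured); then one or more of a non-whitespace character (lazy), then the literal 'mi' (captured); then one or more of a character in [1-5] (captured).
With the lazy modifier that quantifier settles for the fewest repetitions that let the rest of the pattern succeed (the atoms after it are unaffected and can still be greedy).
Scanning left to right: at [0:12] match '6wntooooxmi5', groups = ('6wntoooo', 'xmi', '5'); at [17:30] match '6wntoozez.mi1', groups = ('6wntoo', 'zez.mi', '1').
With 3 capturing groups, `findall` returns a 3-tuple per match.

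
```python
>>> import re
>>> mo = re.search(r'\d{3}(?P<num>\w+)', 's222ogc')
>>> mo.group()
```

'222ogc'

The match spans [1:7] → '222ogc'.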